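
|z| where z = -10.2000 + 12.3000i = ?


|z| = sqrt((-10.2)^2 + 12.3^2) = sqrt(104.04 + 151.29) = sqrt(255.33) = 15.9790

|z| = 15.9790


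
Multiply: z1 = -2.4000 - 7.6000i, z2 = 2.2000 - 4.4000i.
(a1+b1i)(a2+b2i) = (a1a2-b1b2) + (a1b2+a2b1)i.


Real = -2.4*2.2 - (-7.6)*(-4.4) = -5.28 - 33.44 = -38.72
Imag = -2.4*(-4.4) + 2.2*(-7.6) = 10.56 - (16.72) = -6.16

-38.7200 - 6.1600i


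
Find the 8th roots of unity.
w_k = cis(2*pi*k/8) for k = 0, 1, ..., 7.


The 8th roots of unity are cis(360k/8°) for k=0..7
Angle step = 360/8 = 45°
Primitive root: cis(45°)
Primitive root = 0.7071 + 0.7071i

8 roots at angles: 0°, 45°, 90°, 135°, 180°, 225°, 270°, 315°


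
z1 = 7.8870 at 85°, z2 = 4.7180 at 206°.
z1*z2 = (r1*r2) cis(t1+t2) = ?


r = 7.8870 * 4.7180 = 37.2109
theta = 85° + 206° = 291° = 291° (mod 360)

37.2109 cis(291°)


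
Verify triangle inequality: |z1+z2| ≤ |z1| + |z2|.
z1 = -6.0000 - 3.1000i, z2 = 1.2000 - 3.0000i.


|z1| = sqrt((-6)^2 + (-3.1)^2) = sqrt(45.61) = 6.7535
|z2| = sqrt(1.2^2 + (-3)^2) = sqrt(10.44) = 3.2311
z1+z2 = -4.8000 - 6.1000i
|z1+z2| = sqrt(60.25) = 7.7621
|z1|+|z2| = 6.7535 + 3.2311 = 9.9846

|z1+z2| = 7.7621 ≤ |z1|+|z2| = 9.9846 (verified)


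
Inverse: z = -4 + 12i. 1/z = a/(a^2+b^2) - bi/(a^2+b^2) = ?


|z|^2 = 16+144 = 160
1/z = (-4 - 12i)/160

1/z = -0.0250 - 0.0750i


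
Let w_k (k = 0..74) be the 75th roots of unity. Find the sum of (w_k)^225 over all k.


The roots are w_k = w^k with w = e^(2*pi*i/75), and (w^k)^225 = (w^225)^k.
So S = 1 + u + u^2 + ... + u^(74) with u = w^225.
225 = 3*75 + 0, so 225 is a multiple of 75 and u = (w^75)^3 = 1.
Every one of the 75 terms equals 1: S = 75

S = 75


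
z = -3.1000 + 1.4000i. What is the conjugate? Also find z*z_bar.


z_bar = -3.1000 - 1.4000i
z*z_bar = (-3.1)^2 + 1.4^2 = 9.61 + 1.96 = 11.57

z_bar = -3.1000 - 1.4000i, z*z_bar = 11.57


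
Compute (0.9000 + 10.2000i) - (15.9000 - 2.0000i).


Real: 0.9 - 15.9 = -15
Imag: 10.2 + 2 = 12.2

-15.0000 + 12.2000i


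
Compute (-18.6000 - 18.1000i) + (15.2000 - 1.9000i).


Real: -18.6 + 15.2 = -3.4
Imag: -18.1 - 1.9 = -20

-3.4000 - 20.0000i


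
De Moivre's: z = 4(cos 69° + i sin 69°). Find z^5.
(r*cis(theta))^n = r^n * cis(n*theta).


r^5 = 4^5 = 1024
n*theta = 5*69° = 345° = 345° (mod 360)
a = 1024*cos(345°) = 989.1080
b = 1024*sin(345°) = -265.0307

1024 cis(345°) = 989.1080 - 265.0307i


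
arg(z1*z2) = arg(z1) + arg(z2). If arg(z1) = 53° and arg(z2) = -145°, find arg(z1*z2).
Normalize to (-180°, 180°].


arg(z1*z2) = 53° - 145° = -92°
Normalized to (-180°, 180°]: -92°

-92°


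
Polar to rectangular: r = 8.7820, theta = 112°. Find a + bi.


a = 8.7820*cos(112°) = 8.7820*(-0.37461) = -3.2898
b = 8.7820*sin(112°) = 8.7820*0.92718 = 8.1425

-3.2898 + 8.1425i


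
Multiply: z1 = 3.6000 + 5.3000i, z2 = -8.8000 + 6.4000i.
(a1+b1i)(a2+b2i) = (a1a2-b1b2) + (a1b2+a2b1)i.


Real = 3.6*(-8.8) - 5.3*6.4 = -31.68 - 33.92 = -65.6
Imag = 3.6*6.4 - (8.8)*5.3 = 23.04 - (46.64) = -23.6

-65.6000 - 23.6000i


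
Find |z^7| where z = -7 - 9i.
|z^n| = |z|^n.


|z| = sqrt(49+81) = sqrt(130) = 11.4018
|z^7| = |z|^7 = (sqrt(130))^7 = 130^3 * sqrt(130) = 2197000*sqrt(130)

|z^7| = 2197000*sqrt(130) ≈ 25049654.0894


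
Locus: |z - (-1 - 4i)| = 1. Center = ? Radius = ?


|z - z0| = r is a circle with center z0 and radius r.
Center = (-1, -4), radius = 1

Circle with center (-1, -4) and radius 1


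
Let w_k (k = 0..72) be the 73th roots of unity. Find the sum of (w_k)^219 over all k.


The roots are w_k = w^k with w = e^(2*pi*i/73), and (w^k)^219 = (w^219)^k.
So S = 1 + u + u^2 + ... + u^(72) with u = w^219.
219 = 3*73 + 0, so 219 is a multiple of 73 and u = (w^73)^3 = 1.
Every one of the 73 terms equals 1: S = 73

S = 73


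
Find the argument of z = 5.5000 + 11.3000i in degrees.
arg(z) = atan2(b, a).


Re = 5.5, Im = 11.3
arg = atan2(11.3, 5.5) = 64.0466 degrees

arg(z) = 64.0466 degrees


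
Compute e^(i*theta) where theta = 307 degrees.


cos(307°) = 0.6018
sin(307°) = -0.7986

e^(i*307°) = 0.6018 - 0.7986i


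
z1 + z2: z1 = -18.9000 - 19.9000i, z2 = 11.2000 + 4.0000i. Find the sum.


Real: -18.9 + 11.2 = -7.7
Imag: -19.9 + 4 = -15.9

-7.7000 - 15.9000i


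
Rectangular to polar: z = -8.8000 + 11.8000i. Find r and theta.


r = sqrt(77.44+139.24) = sqrt(216.68) = 14.7201
theta = atan2(11.8, -8.8) = 126.7142 degrees

r = 14.7201, theta = 126.7142 degrees


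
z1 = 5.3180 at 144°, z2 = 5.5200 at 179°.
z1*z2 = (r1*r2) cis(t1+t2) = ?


r = 5.3180 * 5.5200 = 29.3554
theta = 144° + 179° = 323° = 323° (mod 360)

29.3554 cis(323°)


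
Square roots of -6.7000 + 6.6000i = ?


|z| = sqrt(44.89+43.56) = 9.4048
sqrt((|z|+a)/2) = sqrt((9.4048+(-6.7))/2) = sqrt(1.3524) = 1.1629
sqrt((|z|-a)/2) = sqrt((9.4048-(-6.7))/2) = sqrt(8.0524) = 2.8377

±(1.1629 + 2.8377i) i.e. 1.1629 + 2.8377i and -1.1629 - 2.8377i


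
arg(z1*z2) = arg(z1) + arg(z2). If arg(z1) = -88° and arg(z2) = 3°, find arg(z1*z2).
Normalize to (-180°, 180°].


arg(z1*z2) = -88° + 3° = -85°
Normalized to (-180°, 180°]: -85°

-85°


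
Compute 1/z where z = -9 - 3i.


|z|^2 = 81+9 = 90
1/z = (-9 + 3i)/90

1/z = -0.1000 + 0.0333i


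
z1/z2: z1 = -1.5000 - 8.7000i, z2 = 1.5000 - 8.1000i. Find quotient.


Conjugate of z2 = 1.5000 + 8.1000i
Numerator: (-1.5000 - 8.7000i)(1.5000 + 8.1000i) = 68.2200 - 25.2000i
Denominator: 1.5^2 + (-8.1)^2 = 67.86
Result = (68.2200 - 25.2000i)/67.86

1.0053 - 0.3714i


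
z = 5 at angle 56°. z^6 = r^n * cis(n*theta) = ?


r^6 = 5^6 = 15625
n*theta = 6*56° = 336° = 336° (mod 360)
a = 15625*cos(336°) = 14274.1478
b = 15625*sin(336°) = -6355.2600

15625 cis(336°) = 14274.1478 - 6355.2600i


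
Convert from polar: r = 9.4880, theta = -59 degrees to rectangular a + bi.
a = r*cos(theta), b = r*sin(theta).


a = 9.4880*cos(-59°) = 9.4880*0.51504 = 4.8867
b = 9.4880*sin(-59°) = 9.4880*(-0.85717) = -8.1328

4.8867 - 8.1328i


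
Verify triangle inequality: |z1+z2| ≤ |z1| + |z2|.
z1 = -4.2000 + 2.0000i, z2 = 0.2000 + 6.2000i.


|z1| = sqrt((-4.2)^2 + 2^2) = sqrt(21.64) = 4.6519
|z2| = sqrt(0.2^2 + 6.2^2) = sqrt(38.48) = 6.2032
z1+z2 = -4.0000 + 8.2000i
|z1+z2| = sqrt(83.24) = 9.1236
|z1|+|z2| = 4.6519 + 6.2032 = 10.8551

|z1+z2| = 9.1236 ≤ |z1|+|z2| = 10.8551 (verified)


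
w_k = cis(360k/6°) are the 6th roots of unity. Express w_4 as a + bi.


Angle = 360*4/6 = 240°
a = cos(240°) = -0.5000
b = sin(240°) = -0.8660

-0.5000 - 0.8660i


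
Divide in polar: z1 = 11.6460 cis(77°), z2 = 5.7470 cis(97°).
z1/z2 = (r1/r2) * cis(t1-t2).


r = 11.6460 / 5.7470 = 2.0264
theta = 77° - 97° = -20° = 340° (mod 360)

2.0264 cis(340°)


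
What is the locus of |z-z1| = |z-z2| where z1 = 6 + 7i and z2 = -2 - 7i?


Equal distances means the locus is the perpendicular bisector of z1 and z2.
Midpoint = ((6+(-2))/2, (7+(-7))/2) = (2.0000, 0)

Perpendicular bisector through (2.0000, 0)


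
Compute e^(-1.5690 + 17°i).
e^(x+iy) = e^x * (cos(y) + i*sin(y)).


e^-1.5690 = 0.2083
cos(17°) = 0.9563
sin(17°) = 0.2924
Real = 0.2083*0.9563 = 0.1992
Imag = 0.2083*0.2924 = 0.0609

0.1992 + 0.0609i


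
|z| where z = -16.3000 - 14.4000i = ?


|z| = sqrt((-16.3)^2 + (-14.4)^2) = sqrt(265.69 + 207.36) = sqrt(473.05) = 21.7497

|z| = 21.7497


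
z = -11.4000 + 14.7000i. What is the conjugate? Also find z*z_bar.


z_bar = -11.4000 - 14.7000i
z*z_bar = (-11.4)^2 + 14.7^2 = 129.96 + 216.09 = 346.05

z_bar = -11.4000 - 14.7000i, z*z_bar = 346.05


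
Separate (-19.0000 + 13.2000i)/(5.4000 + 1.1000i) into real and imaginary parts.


Multiply by conjugate: (-19.0000 + 13.2000i)(5.4000 - 1.1000i) / (5.4^2 + 1.1^2)
Numerator real = -19*5.4 + 13.2*1.1 = -88.08
Numerator imag = 13.2*5.4 - (-19)*1.1 = 92.18
Denominator = 30.37
Re(z) = -88.08/30.37 = -2.9002
Im(z) = 92.18/30.37 = 3.0352

Re(z) = -2.9002, Im(z) = 3.0352


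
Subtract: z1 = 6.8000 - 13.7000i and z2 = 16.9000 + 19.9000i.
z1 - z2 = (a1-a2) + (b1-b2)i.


Real: 6.8 - 16.9 = -10.1
Imag: -13.7 - 19.9 = -33.6

-10.1000 - 33.6000i


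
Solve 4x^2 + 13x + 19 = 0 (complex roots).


disc = 13^2 - 4*4*19 = 169 - 304 = -135
sqrt(|disc|) = sqrt(135) = 11.6190
Real part = -13/(2*4) = -1.6250
Imag part = 11.6190/(2*4) = 1.4524

-1.6250 ± 1.4524i


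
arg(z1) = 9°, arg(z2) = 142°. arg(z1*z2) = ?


arg(z1*z2) = 9° + 142° = 151°
Normalized to (-180°, 180°]: 151°

151°


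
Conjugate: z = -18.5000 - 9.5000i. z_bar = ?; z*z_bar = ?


z_bar = -18.5000 + 9.5000i
z*z_bar = (-18.5)^2 + (-9.5)^2 = 342.25 + 90.25 = 432.5

z_bar = -18.5000 + 9.5000i, z*z_bar = 432.5


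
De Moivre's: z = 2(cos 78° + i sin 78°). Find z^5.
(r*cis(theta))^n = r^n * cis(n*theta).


r^5 = 2^5 = 32
n*theta = 5*78° = 390° = 30° (mod 360)
a = 32*cos(30°) = 27.7128
b = 32*sin(30°) = 16.0000

32 cis(30°) = 27.7128 + 16.0000i


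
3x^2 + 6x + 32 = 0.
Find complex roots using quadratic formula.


disc = 6^2 - 4*3*32 = 36 - 384 = -348
sqrt(|disc|) = sqrt(348) = 18.6548
Real part = -6/(2*3) = -1.0000
Imag part = 18.6548/(2*3) = 3.1091

-1.0000 ± 3.1091i


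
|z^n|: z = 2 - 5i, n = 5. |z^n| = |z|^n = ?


|z| = sqrt(4+25) = sqrt(29) = 5.3852
|z^5| = |z|^5 = (sqrt(29))^5 = 29^2 * sqrt(29) = 841*sqrt(29)

|z^5| = 841*sqrt(29) ≈ 4528.9236


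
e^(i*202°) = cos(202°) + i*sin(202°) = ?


cos(202°) = -0.9272
sin(202°) = -0.3746

e^(i*202°) = -0.9272 - 0.3746i


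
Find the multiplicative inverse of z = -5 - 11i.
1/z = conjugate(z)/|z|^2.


|z|^2 = 25+121 = 146
1/z = (-5 + 11i)/146

1/z = -0.0342 + 0.0753i


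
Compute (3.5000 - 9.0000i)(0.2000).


Real = 3.5*0.2 - (-9)*0 = 0.7 - 0 = 0.7
Imag = 3.5*0 + 0.2*(-9) = 0 - (1.8) = -1.8

0.7000 - 1.8000i


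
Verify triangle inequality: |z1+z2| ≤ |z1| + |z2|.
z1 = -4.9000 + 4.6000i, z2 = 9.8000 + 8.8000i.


|z1| = sqrt((-4.9)^2 + 4.6^2) = sqrt(45.17) = 6.7209
|z2| = sqrt(9.8^2 + 8.8^2) = sqrt(173.48) = 13.1712
z1+z2 = 4.9000 + 13.4000i
|z1+z2| = sqrt(203.57) = 14.2678
|z1|+|z2| = 6.7209 + 13.1712 = 19.8921

|z1+z2| = 14.2678 ≤ |z1|+|z2| = 19.8921 (verified)


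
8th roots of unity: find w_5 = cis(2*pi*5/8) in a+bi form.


Angle = 360*5/8 = 225°
a = cos(225°) = -0.7071
b = sin(225°) = -0.7071

-0.7071 - 0.7071i


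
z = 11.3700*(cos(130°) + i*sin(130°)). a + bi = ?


a = 11.3700*cos(130°) = 11.3700*(-0.64279) = -7.3085
b = 11.3700*sin(130°) = 11.3700*0.76604 = 8.7099

-7.3085 + 8.7099i


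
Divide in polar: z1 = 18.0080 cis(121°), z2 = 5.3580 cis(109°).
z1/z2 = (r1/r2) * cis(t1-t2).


r = 18.0080 / 5.3580 = 3.3610
theta = 121° - 109° = 12° = 12° (mod 360)

3.3610 cis(12°)


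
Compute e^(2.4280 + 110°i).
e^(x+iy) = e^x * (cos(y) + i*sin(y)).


e^2.4280 = 11.3362
cos(110°) = -0.34202
sin(110°) = 0.93969
Real = 11.3362*(-0.34202) = -3.8772
Imag = 11.3362*0.93969 = 10.6525

-3.8772 + 10.6525i


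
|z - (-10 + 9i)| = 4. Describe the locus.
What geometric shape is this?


|z - z0| = r is a circle with center z0 and radius r.
Center = (-10, 9), radius = 4

Circle with center (-10, 9) and radius 4


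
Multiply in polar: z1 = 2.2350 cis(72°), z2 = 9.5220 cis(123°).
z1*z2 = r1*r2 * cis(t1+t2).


r = 2.2350 * 9.5220 = 21.2817
theta = 72° + 123° = 195° = 195° (mod 360)

21.2817 cis(195°)


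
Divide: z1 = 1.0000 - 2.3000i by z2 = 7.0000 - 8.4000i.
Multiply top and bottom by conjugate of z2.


Conjugate of z2 = 7.0000 + 8.4000i
Numerator: (1.0000 - 2.3000i)(7.0000 + 8.4000i) = 26.3200 - 7.7000i
Denominator: 7^2 + (-8.4)^2 = 119.56
Result = (26.3200 - 7.7000i)/119.56

0.2201 - 0.0644i


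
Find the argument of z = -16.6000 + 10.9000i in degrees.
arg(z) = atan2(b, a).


Re = -16.6, Im = 10.9
arg = atan2(10.9, -16.6) = 146.7100 degrees

arg(z) = 146.7100 degrees


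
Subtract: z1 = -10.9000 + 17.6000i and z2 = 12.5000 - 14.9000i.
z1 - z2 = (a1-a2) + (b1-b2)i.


Real: -10.9 - 12.5 = -23.4
Imag: 17.6 + 14.9 = 32.5

-23.4000 + 32.5000i


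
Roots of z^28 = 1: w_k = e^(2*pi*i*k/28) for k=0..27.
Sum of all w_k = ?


The sum of all 28th roots of unity is 0.
Geometric series: (1 - w^28)/(1 - w) = (1-1)/(1-w) = 0 since w^28 = 1, w ≠ 1.
Alternatively: coefficient of z^27 in z^28 - 1 is 0.

0


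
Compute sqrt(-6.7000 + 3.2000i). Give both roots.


|z| = sqrt(44.89+10.24) = 7.4250
sqrt((|z|+a)/2) = sqrt((7.4250+(-6.7))/2) = sqrt(0.3625) = 0.6021
sqrt((|z|-a)/2) = sqrt((7.4250-(-6.7))/2) = sqrt(7.0625) = 2.6575

±(0.6021 + 2.6575i) i.e. 0.6021 + 2.6575i and -0.6021 - 2.6575i


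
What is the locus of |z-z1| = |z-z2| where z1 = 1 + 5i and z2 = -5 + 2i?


Equal distances means the locus is the perpendicular bisector of z1 and z2.
Midpoint = ((1+(-5))/2, (5+2)/2) = (-2.0000, 3.5000)

Perpendicular bisector through (-2.0000, 3.5000)


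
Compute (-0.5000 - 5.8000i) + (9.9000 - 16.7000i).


Real: -0.5 + 9.9 = 9.4
Imag: -5.8 - 16.7 = -22.5

9.4000 - 22.5000i


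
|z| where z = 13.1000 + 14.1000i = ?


|z| = sqrt(13.1^2 + 14.1^2) = sqrt(171.61 + 198.81) = sqrt(370.42) = 19.2463

|z| = 19.2463


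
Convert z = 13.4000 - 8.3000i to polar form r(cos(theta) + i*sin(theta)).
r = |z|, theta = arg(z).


r = sqrt(179.56+68.89) = sqrt(248.45) = 15.7623
theta = atan2(-8.3, 13.4) = -31.7742 degrees

r = 15.7623, theta = -31.7742 degrees


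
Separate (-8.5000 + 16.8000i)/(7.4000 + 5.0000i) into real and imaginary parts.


Multiply by conjugate: (-8.5000 + 16.8000i)(7.4000 - 5.0000i) / (7.4^2 + 5^2)
Numerator real = -8.5*7.4 + 16.8*5 = 21.1
Numerator imag = 16.8*7.4 - (-8.5)*5 = 166.82
Denominator = 79.76
Re(z) = 21.1/79.76 = 0.2645
Im(z) = 166.82/79.76 = 2.0915

Re(z) = 0.2645, Im(z) = 2.0915


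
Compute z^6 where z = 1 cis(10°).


r^6 = 1^6 = 1
n*theta = 6*10° = 60° = 60° (mod 360)
a = 1*cos(60°) = 0.5000
b = 1*sin(60°) = 0.8660

1 cis(60°) = 0.5000 + 0.8660i


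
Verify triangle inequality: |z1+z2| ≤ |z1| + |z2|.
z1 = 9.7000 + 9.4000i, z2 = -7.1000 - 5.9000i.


|z1| = sqrt(9.7^2 + 9.4^2) = sqrt(182.45) = 13.5074
|z2| = sqrt((-7.1)^2 + (-5.9)^2) = sqrt(85.22) = 9.2315
z1+z2 = 2.6000 + 3.5000i
|z1+z2| = sqrt(19.01) = 4.3600
|z1|+|z2| = 13.5074 + 9.2315 = 22.7389

|z1+z2| = 4.3600 ≤ |z1|+|z2| = 22.7389 (verified)


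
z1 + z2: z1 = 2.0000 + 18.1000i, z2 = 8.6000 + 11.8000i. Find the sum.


Real: 2 + 8.6 = 10.6
Imag: 18.1 + 11.8 = 29.9

10.6000 + 29.9000i


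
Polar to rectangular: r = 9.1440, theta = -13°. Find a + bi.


a = 9.1440*cos(-13°) = 9.1440*0.97437 = 8.9096
b = 9.1440*sin(-13°) = 9.1440*(-0.224951) = -2.0570

8.9096 - 2.0570i


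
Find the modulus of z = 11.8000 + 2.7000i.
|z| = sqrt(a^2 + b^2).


|z| = sqrt(11.8^2 + 2.7^2) = sqrt(139.24 + 7.29) = sqrt(146.53) = 12.1050

|z| = 12.1050


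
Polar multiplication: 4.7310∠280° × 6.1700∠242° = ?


r = 4.7310 * 6.1700 = 29.1903
theta = 280° + 242° = 522° = 162° (mod 360)

29.1903 cis(162°)


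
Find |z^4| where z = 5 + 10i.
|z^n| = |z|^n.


|z| = sqrt(25+100) = sqrt(125) = 11.1803
|z^4| = |z|^4 = (sqrt(125))^4 = 125^2 = 15625

|z^4| = 15625


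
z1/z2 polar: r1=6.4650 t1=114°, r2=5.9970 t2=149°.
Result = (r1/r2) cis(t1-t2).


r = 6.4650 / 5.9970 = 1.0780
theta = 114° - 149° = -35° = 325° (mod 360)

1.0780 cis(325°)


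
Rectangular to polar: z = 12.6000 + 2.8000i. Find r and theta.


r = sqrt(158.76+7.84) = sqrt(166.6) = 12.9074
theta = atan2(2.8, 12.6) = 12.5288 degrees

r = 12.9074, theta = 12.5288 degrees


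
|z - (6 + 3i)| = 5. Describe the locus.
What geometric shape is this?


|z - z0| = r is a circle with center z0 and radius r.
Center = (6, 3), radius = 5

Circle with center (6, 3) and radius 5


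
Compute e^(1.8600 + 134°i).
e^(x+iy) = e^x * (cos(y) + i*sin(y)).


e^1.8600 = 6.4237
cos(134°) = -0.69466
sin(134°) = 0.71934
Real = 6.4237*(-0.69466) = -4.4623
Imag = 6.4237*0.71934 = 4.6208

-4.4623 + 4.6208i


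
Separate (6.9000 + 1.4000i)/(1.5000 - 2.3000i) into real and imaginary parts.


Multiply by conjugate: (6.9000 + 1.4000i)(1.5000 + 2.3000i) / (1.5^2 + (-2.3)^2)
Numerator real = 6.9*1.5 + 1.4*(-2.3) = 7.13
Numerator imag = 1.4*1.5 - 6.9*(-2.3) = 17.97
Denominator = 7.54
Re(z) = 7.13/7.54 = 0.9456
Im(z) = 17.97/7.54 = 2.3833

Re(z) = 0.9456, Im(z) = 2.3833


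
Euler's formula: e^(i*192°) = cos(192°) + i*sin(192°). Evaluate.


cos(192°) = -0.9781
sin(192°) = -0.2079

e^(i*192°) = -0.9781 - 0.2079i


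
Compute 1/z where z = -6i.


|z|^2 = 0+36 = 36
1/z = (0 + 6i)/36

1/z = 0 + 0.1667i


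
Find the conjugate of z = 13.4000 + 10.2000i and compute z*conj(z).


z_bar = 13.4000 - 10.2000i
z*z_bar = 13.4^2 + 10.2^2 = 179.56 + 104.04 = 283.6

z_bar = 13.4000 - 10.2000i, z*z_bar = 283.6


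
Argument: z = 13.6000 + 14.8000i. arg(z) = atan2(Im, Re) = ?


Re = 13.6, Im = 14.8
arg = atan2(14.8, 13.6) = 47.4195 degrees

arg(z) = 47.4195 degrees


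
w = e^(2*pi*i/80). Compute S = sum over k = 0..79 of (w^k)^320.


The roots are w_k = w^k with w = e^(2*pi*i/80), and (w^k)^320 = (w^320)^k.
So S = 1 + u + u^2 + ... + u^(79) with u = w^320.
320 = 4*80 + 0, so 320 is a multiple of 80 and u = (w^80)^4 = 1.
Every one of the 80 terms equals 1: S = 80

S = 80


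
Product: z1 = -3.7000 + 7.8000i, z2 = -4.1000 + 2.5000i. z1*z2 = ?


Real = -3.7*(-4.1) - 7.8*2.5 = 15.17 - 19.5 = -4.33
Imag = -3.7*2.5 - (4.1)*7.8 = -9.25 - (31.98) = -41.23

-4.3300 - 41.2300i


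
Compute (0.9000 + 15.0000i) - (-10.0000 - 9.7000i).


Real: 0.9 + 10 = 10.9
Imag: 15 + 9.7 = 24.7

10.9000 + 24.7000i


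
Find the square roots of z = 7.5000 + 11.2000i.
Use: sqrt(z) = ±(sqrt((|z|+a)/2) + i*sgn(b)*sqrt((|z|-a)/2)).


|z| = sqrt(56.25+125.44) = 13.4792
sqrt((|z|+a)/2) = sqrt((13.4792+7.5)/2) = sqrt(10.4896) = 3.2388
sqrt((|z|-a)/2) = sqrt((13.4792-7.5)/2) = sqrt(2.9896) = 1.7291

±(3.2388 + 1.7291i) i.e. 3.2388 + 1.7291i and -3.2388 - 1.7291i


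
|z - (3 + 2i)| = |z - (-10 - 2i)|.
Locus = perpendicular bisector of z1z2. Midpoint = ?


Equal distances means the locus is the perpendicular bisector of z1 and z2.
Midpoint = ((3+(-10))/2, (2+(-2))/2) = (-3.5000, 0)

Perpendicular bisector through (-3.5000, 0)


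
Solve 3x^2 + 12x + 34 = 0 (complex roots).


disc = 12^2 - 4*3*34 = 144 - 408 = -264
sqrt(|disc|) = sqrt(264) = 16.2481
Real part = -12/(2*3) = -2.0000
Imag part = 16.2481/(2*3) = 2.7080

-2.0000 ± 2.7080i


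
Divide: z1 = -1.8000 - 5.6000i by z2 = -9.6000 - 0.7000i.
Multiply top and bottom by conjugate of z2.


Conjugate of z2 = -9.6000 + 0.7000i
Numerator: (-1.8000 - 5.6000i)(-9.6000 + 0.7000i) = 21.2000 + 52.5000i
Denominator: (-9.6)^2 + (-0.7)^2 = 92.65
Result = (21.2000 + 52.5000i)/92.65

0.2288 + 0.5666i


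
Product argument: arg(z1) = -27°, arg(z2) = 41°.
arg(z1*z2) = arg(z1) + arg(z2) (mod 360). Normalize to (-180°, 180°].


arg(z1*z2) = -27° + 41° = 14°
Normalized to (-180°, 180°]: 14°

14°


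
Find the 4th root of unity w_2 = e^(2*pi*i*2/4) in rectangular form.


Angle = 360*2/4 = 180°
a = cos(180°) = -1.0000
b = sin(180°) = 0

-1.0000 + 0i


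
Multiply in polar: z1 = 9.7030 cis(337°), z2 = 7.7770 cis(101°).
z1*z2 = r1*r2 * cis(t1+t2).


r = 9.7030 * 7.7770 = 75.4602
theta = 337° + 101° = 438° = 78° (mod 360)

75.4602 cis(78°)


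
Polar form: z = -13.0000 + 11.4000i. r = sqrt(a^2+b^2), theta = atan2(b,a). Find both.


r = sqrt(169+129.96) = sqrt(298.96) = 17.2905
theta = atan2(11.4, -13) = 138.7517 degrees

r = 17.2905, theta = 138.7517 degrees


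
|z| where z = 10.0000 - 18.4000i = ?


|z| = sqrt(10^2 + (-18.4)^2) = sqrt(100 + 338.56) = sqrt(438.56) = 20.9418

|z| = 20.9418


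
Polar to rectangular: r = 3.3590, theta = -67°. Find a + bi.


a = 3.3590*cos(-67°) = 3.3590*0.39073 = 1.3125
b = 3.3590*sin(-67°) = 3.3590*(-0.9205) = -3.0920

1.3125 - 3.0920i


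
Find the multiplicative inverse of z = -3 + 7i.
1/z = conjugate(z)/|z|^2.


|z|^2 = 9+49 = 58
1/z = (-3 - 7i)/58

1/z = -0.0517 - 0.1207i


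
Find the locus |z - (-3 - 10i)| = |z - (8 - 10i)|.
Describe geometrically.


Equal distances means the locus is the perpendicular bisector of z1 and z2.
Midpoint = ((-3+8)/2, (-10+(-10))/2) = (2.5000, -10.0000)

Perpendicular bisector through (2.5000, -10.0000)


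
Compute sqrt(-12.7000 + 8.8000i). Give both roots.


|z| = sqrt(161.29+77.44) = 15.4509
sqrt((|z|+a)/2) = sqrt((15.4509+(-12.7))/2) = sqrt(1.3754) = 1.1728
sqrt((|z|-a)/2) = sqrt((15.4509-(-12.7))/2) = sqrt(14.0754) = 3.7517

±(1.1728 + 3.7517i) i.e. 1.1728 + 3.7517i and -1.1728 - 3.7517i


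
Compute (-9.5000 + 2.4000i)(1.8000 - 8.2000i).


Real = -9.5*1.8 - 2.4*(-8.2) = -17.1 - (-19.68) = 2.58
Imag = -9.5*(-8.2) + 1.8*2.4 = 77.9 + 4.32 = 82.22

2.5800 + 82.2200i


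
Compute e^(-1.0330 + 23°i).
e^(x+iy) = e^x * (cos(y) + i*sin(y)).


e^-1.0330 = 0.3559
cos(23°) = 0.9205
sin(23°) = 0.3907
Real = 0.3559*0.9205 = 0.3276
Imag = 0.3559*0.3907 = 0.1391

0.3276 + 0.1391i


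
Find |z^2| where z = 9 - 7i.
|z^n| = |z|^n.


|z| = sqrt(81+49) = sqrt(130) = 11.4018
|z^2| = |z|^2 = (sqrt(130))^2 = 130

|z^2| = 130


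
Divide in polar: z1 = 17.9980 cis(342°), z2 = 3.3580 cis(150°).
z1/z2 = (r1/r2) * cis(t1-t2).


r = 17.9980 / 3.3580 = 5.3597
theta = 342° - 150° = 192° = 192° (mod 360)

5.3597 cis(192°)


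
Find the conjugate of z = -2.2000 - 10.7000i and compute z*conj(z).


z_bar = -2.2000 + 10.7000i
z*z_bar = (-2.2)^2 + (-10.7)^2 = 4.84 + 114.49 = 119.33

z_bar = -2.2000 + 10.7000i, z*z_bar = 119.33


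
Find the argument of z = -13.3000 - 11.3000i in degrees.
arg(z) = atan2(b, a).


Re = -13.3, Im = -11.3
arg = atan2(-11.3, -13.3) = -139.6480 degrees

arg(z) = -139.6480 degrees


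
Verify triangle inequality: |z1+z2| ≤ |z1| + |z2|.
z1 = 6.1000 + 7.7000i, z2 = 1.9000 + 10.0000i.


|z1| = sqrt(6.1^2 + 7.7^2) = sqrt(96.5) = 9.8234
|z2| = sqrt(1.9^2 + 10^2) = sqrt(103.61) = 10.1789
z1+z2 = 8.0000 + 17.7000i
|z1+z2| = sqrt(377.29) = 19.4240
|z1|+|z2| = 9.8234 + 10.1789 = 20.0023

|z1+z2| = 19.4240 ≤ |z1|+|z2| = 20.0023 (verified)


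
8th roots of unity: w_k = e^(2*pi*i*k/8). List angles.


The 8th roots of unity are cis(360k/8°) for k=0..7
Angle step = 360/8 = 45°
Primitive root: cis(45°)
Primitive root = 0.7071 + 0.7071i

8 roots at angles: 0°, 45°, 90°, 135°, 180°, 225°, 270°, 315°


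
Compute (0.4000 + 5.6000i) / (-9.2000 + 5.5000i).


Conjugate of z2 = -9.2000 - 5.5000i
Numerator: (0.4000 + 5.6000i)(-9.2000 - 5.5000i) = 27.1200 - 53.7200i
Denominator: (-9.2)^2 + 5.5^2 = 114.89
Result = (27.1200 - 53.7200i)/114.89

0.2361 - 0.4676i


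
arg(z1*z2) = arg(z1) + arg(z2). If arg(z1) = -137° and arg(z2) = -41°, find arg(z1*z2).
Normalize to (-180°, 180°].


arg(z1*z2) = -137° - 41° = -178°
Normalized to (-180°, 180°]: -178°

-178°


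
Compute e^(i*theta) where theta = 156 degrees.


cos(156°) = -0.9135
sin(156°) = 0.4067

e^(i*156°) = -0.9135 + 0.4067i


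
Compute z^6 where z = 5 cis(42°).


r^6 = 5^6 = 15625
n*theta = 6*42° = 252° = 252° (mod 360)
a = 15625*cos(252°) = -4828.3905
b = 15625*sin(252°) = -14860.2581

15625 cis(252°) = -4828.3905 - 14860.2581i


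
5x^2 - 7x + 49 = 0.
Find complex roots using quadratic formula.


disc = (-7)^2 - 4*5*49 = 49 - 980 = -931
sqrt(|disc|) = sqrt(931) = 30.5123
Real part = 7/(2*5) = 0.7000
Imag part = 30.5123/(2*5) = 3.0512

0.7000 ± 3.0512i


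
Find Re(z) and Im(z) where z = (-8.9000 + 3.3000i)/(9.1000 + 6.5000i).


Multiply by conjugate: (-8.9000 + 3.3000i)(9.1000 - 6.5000i) / (9.1^2 + 6.5^2)
Numerator real = -8.9*9.1 + 3.3*6.5 = -59.54
Numerator imag = 3.3*9.1 - (-8.9)*6.5 = 87.88
Denominator = 125.06
Re(z) = -59.54/125.06 = -0.4761
Im(z) = 87.88/125.06 = 0.7027

Re(z) = -0.4761, Im(z) = 0.7027


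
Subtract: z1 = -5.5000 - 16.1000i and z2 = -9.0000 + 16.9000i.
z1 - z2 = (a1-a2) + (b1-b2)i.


Real: -5.5 + 9 = 3.5
Imag: -16.1 - 16.9 = -33

3.5000 - 33.0000i


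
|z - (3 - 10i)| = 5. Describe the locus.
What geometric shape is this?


|z - z0| = r is a circle with center z0 and radius r.
Center = (3, -10), radius = 5

Circle with center (3, -10) and radius 5


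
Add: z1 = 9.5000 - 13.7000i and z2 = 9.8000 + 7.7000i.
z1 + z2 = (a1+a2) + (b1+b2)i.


Real: 9.5 + 9.8 = 19.3
Imag: -13.7 + 7.7 = -6

19.3000 - 6.0000i


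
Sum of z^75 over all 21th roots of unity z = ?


The roots are w_k = w^k with w = e^(2*pi*i/21), and (w^k)^75 = (w^75)^k.
So S = 1 + u + u^2 + ... + u^(20) with u = w^75.
75 = 3*21 + 12, so 75 is not a multiple of 21: u = (w^21)^3 * w^12 = w^12 ≠ 1 (w is a primitive 21th root), while u^21 = (w^21)^75 = 1.
Geometric series: S = (1 - u^21)/(1 - u) = (1 - 1)/(1 - u) = 0

S = 0


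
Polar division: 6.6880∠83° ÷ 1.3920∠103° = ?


r = 6.6880 / 1.3920 = 4.8046
theta = 83° - 103° = -20° = 340° (mod 360)

4.8046 cis(340°)


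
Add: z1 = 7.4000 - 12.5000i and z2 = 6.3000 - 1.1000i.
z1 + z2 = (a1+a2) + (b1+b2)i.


Real: 7.4 + 6.3 = 13.7
Imag: -12.5 - 1.1 = -13.6

13.7000 - 13.6000i


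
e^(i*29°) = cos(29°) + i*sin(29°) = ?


cos(29°) = 0.8746
sin(29°) = 0.4848

e^(i*29°) = 0.8746 + 0.4848i


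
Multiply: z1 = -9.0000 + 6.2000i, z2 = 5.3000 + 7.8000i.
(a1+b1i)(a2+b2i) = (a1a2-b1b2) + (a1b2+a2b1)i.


Real = -9*5.3 - 6.2*7.8 = -47.7 - 48.36 = -96.06
Imag = -9*7.8 + 5.3*6.2 = -70.2 + 32.86 = -37.34

-96.0600 - 37.3400i


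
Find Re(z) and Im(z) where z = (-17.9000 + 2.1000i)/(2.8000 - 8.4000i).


Multiply by conjugate: (-17.9000 + 2.1000i)(2.8000 + 8.4000i) / (2.8^2 + (-8.4)^2)
Numerator real = -17.9*2.8 + 2.1*(-8.4) = -67.76
Numerator imag = 2.1*2.8 - (-17.9)*(-8.4) = -144.48
Denominator = 78.4
Re(z) = -67.76/78.4 = -0.8643
Im(z) = -144.48/78.4 = -1.8429

Re(z) = -0.8643, Im(z) = -1.8429


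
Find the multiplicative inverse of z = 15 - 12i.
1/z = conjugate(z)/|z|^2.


|z|^2 = 225+144 = 369
1/z = (15 + 12i)/369

1/z = 0.0407 + 0.0325i


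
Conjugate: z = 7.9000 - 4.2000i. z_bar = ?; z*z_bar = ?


z_bar = 7.9000 + 4.2000i
z*z_bar = 7.9^2 + (-4.2)^2 = 62.41 + 17.64 = 80.05

z_bar = 7.9000 + 4.2000i, z*z_bar = 80.05


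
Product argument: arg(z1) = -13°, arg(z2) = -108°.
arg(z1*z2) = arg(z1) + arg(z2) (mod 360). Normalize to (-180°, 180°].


arg(z1*z2) = -13° - 108° = -121°
Normalized to (-180°, 180°]: -121°

-121°


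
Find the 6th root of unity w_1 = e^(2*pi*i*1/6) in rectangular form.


Angle = 360*1/6 = 60°
a = cos(60°) = 0.5000
b = sin(60°) = 0.8660

0.5000 + 0.8660i


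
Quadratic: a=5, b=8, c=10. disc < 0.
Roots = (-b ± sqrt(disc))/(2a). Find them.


disc = 8^2 - 4*5*10 = 64 - 200 = -136
sqrt(|disc|) = sqrt(136) = 11.6619
Real part = -8/(2*5) = -0.8000
Imag part = 11.6619/(2*5) = 1.1662

-0.8000 ± 1.1662i


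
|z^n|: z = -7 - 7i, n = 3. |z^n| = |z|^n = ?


|z| = sqrt(49+49) = sqrt(98) = 9.8995
|z^3| = |z|^3 = (sqrt(98))^3 = 98*sqrt(98)

|z^3| = 98*sqrt(98) ≈ 970.1505


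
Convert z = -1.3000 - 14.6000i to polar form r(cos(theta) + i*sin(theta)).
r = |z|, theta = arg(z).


r = sqrt(1.69+213.16) = sqrt(214.85) = 14.6578
theta = atan2(-14.6, -1.3) = -95.0883 degrees

r = 14.6578, theta = -95.0883 degrees


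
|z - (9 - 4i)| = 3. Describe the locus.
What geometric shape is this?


|z - z0| = r is a circle with center z0 and radius r.
Center = (9, -4), radius = 3

Circle with center (9, -4) and radius 3


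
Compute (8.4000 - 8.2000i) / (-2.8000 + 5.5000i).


Conjugate of z2 = -2.8000 - 5.5000i
Numerator: (8.4000 - 8.2000i)(-2.8000 - 5.5000i) = -68.6200 - 23.2400i
Denominator: (-2.8)^2 + 5.5^2 = 38.09
Result = (-68.6200 - 23.2400i)/38.09

-1.8015 - 0.6101i


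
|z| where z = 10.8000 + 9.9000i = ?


|z| = sqrt(10.8^2 + 9.9^2) = sqrt(116.64 + 98.01) = sqrt(214.65) = 14.6509

|z| = 14.6509


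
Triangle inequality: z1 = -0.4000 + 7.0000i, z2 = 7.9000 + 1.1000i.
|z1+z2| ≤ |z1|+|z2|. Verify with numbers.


|z1| = sqrt((-0.4)^2 + 7^2) = sqrt(49.16) = 7.0114
|z2| = sqrt(7.9^2 + 1.1^2) = sqrt(63.62) = 7.9762
z1+z2 = 7.5000 + 8.1000i
|z1+z2| = sqrt(121.86) = 11.0390
|z1|+|z2| = 7.0114 + 7.9762 = 14.9876

|z1+z2| = 11.0390 ≤ |z1|+|z2| = 14.9876 (verified)


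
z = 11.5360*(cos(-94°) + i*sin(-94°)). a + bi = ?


a = 11.5360*cos(-94°) = 11.5360*(-0.069756) = -0.8047
b = 11.5360*sin(-94°) = 11.5360*(-0.99756) = -11.5079

-0.8047 - 11.5079i


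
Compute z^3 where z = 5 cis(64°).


r^3 = 5^3 = 125
n*theta = 3*64° = 192° = 192° (mod 360)
a = 125*cos(192°) = -122.2685
b = 125*sin(192°) = -25.9890

125 cis(192°) = -122.2685 - 25.9890i


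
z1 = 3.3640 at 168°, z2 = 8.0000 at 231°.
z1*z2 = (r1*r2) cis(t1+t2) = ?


r = 3.3640 * 8.0000 = 26.9120
theta = 168° + 231° = 399° = 39° (mod 360)

26.9120 cis(39°)


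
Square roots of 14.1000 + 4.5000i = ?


|z| = sqrt(198.81+20.25) = 14.8007
sqrt((|z|+a)/2) = sqrt((14.8007+14.1)/2) = sqrt(14.4503) = 3.8014
sqrt((|z|-a)/2) = sqrt((14.8007-14.1)/2) = sqrt(0.3503) = 0.5919

±(3.8014 + 0.5919i) i.e. 3.8014 + 0.5919i and -3.8014 - 0.5919i


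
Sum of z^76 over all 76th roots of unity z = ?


The roots are w_k = w^k with w = e^(2*pi*i/76), and (w^k)^76 = (w^76)^k.
So S = 1 + u + u^2 + ... + u^(75) with u = w^76.
76 = 1*76 + 0, so 76 is a multiple of 76 and u = (w^76)^1 = 1.
Every one of the 76 terms equals 1: S = 76

S = 76


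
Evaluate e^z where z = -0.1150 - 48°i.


e^-0.1150 = 0.8914
cos(-48°) = 0.6691
sin(-48°) = -0.7431
Real = 0.8914*0.6691 = 0.5964
Imag = 0.8914*(-0.7431) = -0.6624

0.5964 - 0.6624i


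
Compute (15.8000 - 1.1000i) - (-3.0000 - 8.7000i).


Real: 15.8 + 3 = 18.8
Imag: -1.1 + 8.7 = 7.6

18.8000 + 7.6000i


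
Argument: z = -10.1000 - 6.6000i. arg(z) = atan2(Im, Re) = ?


Re = -10.1, Im = -6.6
arg = atan2(-6.6, -10.1) = -146.8368 degrees

arg(z) = -146.8368 degrees


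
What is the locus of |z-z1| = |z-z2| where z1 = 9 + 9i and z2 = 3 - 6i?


Equal distances means the locus is the perpendicular bisector of z1 and z2.
Midpoint = ((9+3)/2, (9+(-6))/2) = (6.0000, 1.5000)

Perpendicular bisector through (6.0000, 1.5000)


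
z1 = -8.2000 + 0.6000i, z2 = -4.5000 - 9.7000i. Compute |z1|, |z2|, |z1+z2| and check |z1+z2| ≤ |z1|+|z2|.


|z1| = sqrt((-8.2)^2 + 0.6^2) = sqrt(67.6) = 8.2219
|z2| = sqrt((-4.5)^2 + (-9.7)^2) = sqrt(114.34) = 10.6930
z1+z2 = -12.7000 - 9.1000i
|z1+z2| = sqrt(244.1) = 15.6237
|z1|+|z2| = 8.2219 + 10.6930 = 18.9149

|z1+z2| = 15.6237 ≤ |z1|+|z2| = 18.9149 (verified)


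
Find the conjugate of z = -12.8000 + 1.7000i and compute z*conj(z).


z_bar = -12.8000 - 1.7000i
z*z_bar = (-12.8)^2 + 1.7^2 = 163.84 + 2.89 = 166.73

z_bar = -12.8000 - 1.7000i, z*z_bar = 166.73


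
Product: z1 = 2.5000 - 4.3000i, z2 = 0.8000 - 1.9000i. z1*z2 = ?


Real = 2.5*0.8 - (-4.3)*(-1.9) = 2 - 8.17 = -6.17
Imag = 2.5*(-1.9) + 0.8*(-4.3) = -4.75 - (3.44) = -8.19

-6.1700 - 8.1900i


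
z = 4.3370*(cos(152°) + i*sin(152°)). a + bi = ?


a = 4.3370*cos(152°) = 4.3370*(-0.882948) = -3.8293
b = 4.3370*sin(152°) = 4.3370*0.46947 = 2.0361

-3.8293 + 2.0361i


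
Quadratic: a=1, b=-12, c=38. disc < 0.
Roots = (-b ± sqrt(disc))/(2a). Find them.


disc = (-12)^2 - 4*1*38 = 144 - 152 = -8
sqrt(|disc|) = sqrt(8) = 2.8284
Real part = 12/(2*1) = 6.0000
Imag part = 2.8284/(2*1) = 1.4142

6.0000 ± 1.4142i


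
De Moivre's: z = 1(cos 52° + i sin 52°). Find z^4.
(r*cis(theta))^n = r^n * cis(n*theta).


r^4 = 1^4 = 1
n*theta = 4*52° = 208° = 208° (mod 360)
a = 1*cos(208°) = -0.8829
b = 1*sin(208°) = -0.4695

1 cis(208°) = -0.8829 - 0.4695i


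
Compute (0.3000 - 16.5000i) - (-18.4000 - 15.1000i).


Real: 0.3 + 18.4 = 18.7
Imag: -16.5 + 15.1 = -1.4

18.7000 - 1.4000i


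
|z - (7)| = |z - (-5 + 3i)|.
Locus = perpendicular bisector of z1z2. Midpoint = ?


Equal distances means the locus is the perpendicular bisector of z1 and z2.
Midpoint = ((7+(-5))/2, (0+3)/2) = (1.0000, 1.5000)

Perpendicular bisector through (1.0000, 1.5000)


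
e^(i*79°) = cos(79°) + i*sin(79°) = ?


cos(79°) = 0.1908
sin(79°) = 0.9816

e^(i*79°) = 0.1908 + 0.9816i


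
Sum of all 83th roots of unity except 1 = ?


With w = e^(2*pi*i/83), all 83 of the 83th roots of unity w^0 = 1, w, ..., w^(82) sum to 0: 1 + w + ... + w^(82) = (1 - w^83)/(1 - w) = 0 since w^83 = 1, w ≠ 1.
Removing the root 1: w + w^2 + ... + w^(82) = 0 - 1 = -1

Sum = -1


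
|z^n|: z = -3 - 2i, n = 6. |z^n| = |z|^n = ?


|z| = sqrt(9+4) = sqrt(13) = 3.6056
|z^6| = |z|^6 = (sqrt(13))^6 = 13^3 = 2197

|z^6| = 2197


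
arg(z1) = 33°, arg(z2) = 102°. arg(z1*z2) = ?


arg(z1*z2) = 33° + 102° = 135°
Normalized to (-180°, 180°]: 135°

135°


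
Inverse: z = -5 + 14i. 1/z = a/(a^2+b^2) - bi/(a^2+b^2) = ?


|z|^2 = 25+196 = 221
1/z = (-5 - 14i)/221

1/z = -0.0226 - 0.0633i


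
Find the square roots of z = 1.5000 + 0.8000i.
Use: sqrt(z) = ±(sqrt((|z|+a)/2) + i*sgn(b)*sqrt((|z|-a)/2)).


|z| = sqrt(2.25+0.64) = 1.7000
sqrt((|z|+a)/2) = sqrt((1.7000+1.5)/2) = sqrt(1.6000) = 1.2649
sqrt((|z|-a)/2) = sqrt((1.7000-1.5)/2) = sqrt(0.1000) = 0.3162

±(1.2649 + 0.3162i) i.e. 1.2649 + 0.3162i and -1.2649 - 0.3162i


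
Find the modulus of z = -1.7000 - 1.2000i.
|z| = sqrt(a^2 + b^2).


|z| = sqrt((-1.7)^2 + (-1.2)^2) = sqrt(2.89 + 1.44) = sqrt(4.33) = 2.0809

|z| = 2.0809


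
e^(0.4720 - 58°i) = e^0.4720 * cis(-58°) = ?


e^0.4720 = 1.6032
cos(-58°) = 0.52992
sin(-58°) = -0.84805
Real = 1.6032*0.52992 = 0.8496
Imag = 1.6032*(-0.84805) = -1.3596

0.8496 - 1.3596i


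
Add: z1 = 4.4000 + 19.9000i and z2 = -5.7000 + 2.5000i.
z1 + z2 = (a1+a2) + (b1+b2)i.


Real: 4.4 - 5.7 = -1.3
Imag: 19.9 + 2.5 = 22.4

-1.3000 + 22.4000i


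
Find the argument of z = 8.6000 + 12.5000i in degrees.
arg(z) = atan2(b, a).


Re = 8.6, Im = 12.5
arg = atan2(12.5, 8.6) = 55.4720 degrees

arg(z) = 55.4720 degrees


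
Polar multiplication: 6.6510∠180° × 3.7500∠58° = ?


r = 6.6510 * 3.7500 = 24.9413
theta = 180° + 58° = 238° = 238° (mod 360)

24.9413 cis(238°)


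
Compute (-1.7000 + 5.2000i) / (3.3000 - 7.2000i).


Conjugate of z2 = 3.3000 + 7.2000i
Numerator: (-1.7000 + 5.2000i)(3.3000 + 7.2000i) = -43.0500 + 4.9200i
Denominator: 3.3^2 + (-7.2)^2 = 62.73
Result = (-43.0500 + 4.9200i)/62.73

-0.6863 + 0.0784i


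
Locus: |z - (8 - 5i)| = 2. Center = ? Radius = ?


|z - z0| = r is a circle with center z0 and radius r.
Center = (8, -5), radius = 2

Circle with center (8, -5) and radius 2


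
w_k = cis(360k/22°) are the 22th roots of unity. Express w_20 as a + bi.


Angle = 360*20/22 = 327.2727°
a = cos(327.2727°) = 0.8413
b = sin(327.2727°) = -0.5406

0.8413 - 0.5406i


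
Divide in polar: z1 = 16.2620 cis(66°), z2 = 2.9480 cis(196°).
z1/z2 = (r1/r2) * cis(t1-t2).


r = 16.2620 / 2.9480 = 5.5163
theta = 66° - 196° = -130° = 230° (mod 360)

5.5163 cis(230°)


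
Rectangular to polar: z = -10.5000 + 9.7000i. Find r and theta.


r = sqrt(110.25+94.09) = sqrt(204.34) = 14.2948
theta = atan2(9.7, -10.5) = 137.2680 degrees

r = 14.2948, theta = 137.2680 degrees


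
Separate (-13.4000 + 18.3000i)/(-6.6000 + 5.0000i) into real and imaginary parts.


Multiply by conjugate: (-13.4000 + 18.3000i)(-6.6000 - 5.0000i) / ((-6.6)^2 + 5^2)
Numerator real = -13.4*(-6.6) + 18.3*5 = 179.94
Numerator imag = 18.3*(-6.6) - (-13.4)*5 = -53.78
Denominator = 68.56
Re(z) = 179.94/68.56 = 2.6246
Im(z) = -53.78/68.56 = -0.7844

Re(z) = 2.6246, Im(z) = -0.7844


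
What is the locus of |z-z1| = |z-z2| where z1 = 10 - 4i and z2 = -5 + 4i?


Equal distances means the locus is the perpendicular bisector of z1 and z2.
Midpoint = ((10+(-5))/2, (-4+4)/2) = (2.5000, 0)

Perpendicular bisector through (2.5000, 0)


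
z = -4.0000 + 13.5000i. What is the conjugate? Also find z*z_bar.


z_bar = -4.0000 - 13.5000i
z*z_bar = (-4)^2 + 13.5^2 = 16 + 182.25 = 198.25

z_bar = -4.0000 - 13.5000i, z*z_bar = 198.25


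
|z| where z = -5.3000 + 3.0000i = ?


|z| = sqrt((-5.3)^2 + 3^2) = sqrt(28.09 + 9) = sqrt(37.09) = 6.0902

|z| = 6.0902


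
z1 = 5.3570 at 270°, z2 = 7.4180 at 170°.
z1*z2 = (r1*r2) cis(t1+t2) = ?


r = 5.3570 * 7.4180 = 39.7382
theta = 270° + 170° = 440° = 80° (mod 360)

39.7382 cis(80°)


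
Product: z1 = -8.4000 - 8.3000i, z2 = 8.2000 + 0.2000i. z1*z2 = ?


Real = -8.4*8.2 - (-8.3)*0.2 = -68.88 - (-1.66) = -67.22
Imag = -8.4*0.2 + 8.2*(-8.3) = -1.68 - (68.06) = -69.74

-67.2200 - 69.7400i


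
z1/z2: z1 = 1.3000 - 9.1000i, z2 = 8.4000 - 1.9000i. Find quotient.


Conjugate of z2 = 8.4000 + 1.9000i
Numerator: (1.3000 - 9.1000i)(8.4000 + 1.9000i) = 28.2100 - 73.9700i
Denominator: 8.4^2 + (-1.9)^2 = 74.17
Result = (28.2100 - 73.9700i)/74.17

0.3803 - 0.9973i


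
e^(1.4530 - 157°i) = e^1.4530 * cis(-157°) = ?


e^1.4530 = 4.2759
cos(-157°) = -0.9205
sin(-157°) = -0.39073
Real = 4.2759*(-0.9205) = -3.9360
Imag = 4.2759*(-0.39073) = -1.6707

-3.9360 - 1.6707i


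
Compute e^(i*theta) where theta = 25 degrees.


cos(25°) = 0.9063
sin(25°) = 0.4226

e^(i*25°) = 0.9063 + 0.4226i


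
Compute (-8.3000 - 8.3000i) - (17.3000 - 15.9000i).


Real: -8.3 - 17.3 = -25.6
Imag: -8.3 + 15.9 = 7.6

-25.6000 + 7.6000i


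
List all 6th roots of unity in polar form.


The 6th roots of unity are cis(360k/6°) for k=0..5
Angle step = 360/6 = 60°
Primitive root: cis(60°)
Primitive root = 0.5000 + 0.8660i

6 roots at angles: 0°, 60°, 120°, 180°, 240°, 300°


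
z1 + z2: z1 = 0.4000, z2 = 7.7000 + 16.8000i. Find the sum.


Real: 0.4 + 7.7 = 8.1
Imag: 0 + 16.8 = 16.8

8.1000 + 16.8000i


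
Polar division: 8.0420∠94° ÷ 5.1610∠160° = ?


r = 8.0420 / 5.1610 = 1.5582
theta = 94° - 160° = -66° = 294° (mod 360)

1.5582 cis(294°)


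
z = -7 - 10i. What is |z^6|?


|z| = sqrt(49+100) = sqrt(149) = 12.2066
|z^6| = |z|^6 = (sqrt(149))^6 = 149^3 = 3307949

|z^6| = 3307949


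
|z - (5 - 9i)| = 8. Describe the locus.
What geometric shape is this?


|z - z0| = r is a circle with center z0 and radius r.
Center = (5, -9), radius = 8

Circle with center (5, -9) and radius 8


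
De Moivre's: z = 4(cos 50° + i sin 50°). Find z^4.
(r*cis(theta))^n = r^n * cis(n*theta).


r^4 = 4^4 = 256
n*theta = 4*50° = 200° = 200° (mod 360)
a = 256*cos(200°) = -240.5613
b = 256*sin(200°) = -87.5572

256 cis(200°) = -240.5613 - 87.5572i


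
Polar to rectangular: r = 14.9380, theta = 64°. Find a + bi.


a = 14.9380*cos(64°) = 14.9380*0.43837 = 6.5484
b = 14.9380*sin(64°) = 14.9380*0.898794 = 13.4262

6.5484 + 13.4262i


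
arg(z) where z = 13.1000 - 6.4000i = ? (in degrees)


Re = 13.1, Im = -6.4
arg = atan2(-6.4, 13.1) = -26.0378 degrees

arg(z) = -26.0378 degrees


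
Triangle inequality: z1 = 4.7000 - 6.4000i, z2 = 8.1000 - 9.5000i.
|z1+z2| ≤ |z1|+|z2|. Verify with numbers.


|z1| = sqrt(4.7^2 + (-6.4)^2) = sqrt(63.05) = 7.9404
|z2| = sqrt(8.1^2 + (-9.5)^2) = sqrt(155.86) = 12.4844
z1+z2 = 12.8000 - 15.9000i
|z1+z2| = sqrt(416.65) = 20.4120
|z1|+|z2| = 7.9404 + 12.4844 = 20.4248

|z1+z2| = 20.4120 ≤ |z1|+|z2| = 20.4248 (verified)


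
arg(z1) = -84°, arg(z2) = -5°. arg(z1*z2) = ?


arg(z1*z2) = -84° - 5° = -89°
Normalized to (-180°, 180°]: -89°

-89°


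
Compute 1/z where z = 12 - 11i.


|z|^2 = 144+121 = 265
1/z = (12 + 11i)/265

1/z = 0.0453 + 0.0415i


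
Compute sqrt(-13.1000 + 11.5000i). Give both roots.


|z| = sqrt(171.61+132.25) = 17.4316
sqrt((|z|+a)/2) = sqrt((17.4316+(-13.1))/2) = sqrt(2.1658) = 1.4717
sqrt((|z|-a)/2) = sqrt((17.4316-(-13.1))/2) = sqrt(15.2658) = 3.9071

±(1.4717 + 3.9071i) i.e. 1.4717 + 3.9071i and -1.4717 - 3.9071i
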